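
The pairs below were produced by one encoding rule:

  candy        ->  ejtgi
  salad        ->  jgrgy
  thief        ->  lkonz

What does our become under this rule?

xau

Two steps: reverse the string, then apply a Caesar shift of +6.
Applying it to our: reverse → ruo; then shift: r+6=x, u+6=a, o+6=u.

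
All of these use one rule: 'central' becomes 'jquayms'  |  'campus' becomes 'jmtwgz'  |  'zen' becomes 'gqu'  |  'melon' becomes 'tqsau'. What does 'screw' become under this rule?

zjyqd

Two shifts are in play — +12 for a/e/i/o/u, +7 for every other letter.
Applying it to screw: s(cons)+7=z, c(cons)+7=j, r(cons)+7=y, e(vowel)+12=q, w(cons)+7=d.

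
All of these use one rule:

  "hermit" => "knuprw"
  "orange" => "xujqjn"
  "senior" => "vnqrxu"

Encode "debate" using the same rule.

Vowels shift forward by 9 and consonants shift forward by 3.
For debate: d(cons)+3=g, e(vowel)+9=n, b(cons)+3=e, a(vowel)+9=j, t(cons)+3=w, e(vowel)+9=n.

gnejwn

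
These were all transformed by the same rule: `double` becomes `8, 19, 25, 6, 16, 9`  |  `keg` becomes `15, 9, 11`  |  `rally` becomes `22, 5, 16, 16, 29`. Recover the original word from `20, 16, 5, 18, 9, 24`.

planet

d is letter #4 and maps to 8: an offset of 4. Letters become their 1-based position plus 4 (so a→5, b→6, …).
Decoding 20, 16, 5, 18, 9, 24: 20→(20−4)÷1=16=p, 16→(16−4)÷1=12=l, 5→(5−4)÷1=1=a, 18→(18−4)÷1=14=n, 9→(9−4)÷1=5=e, 24→(24−4)÷1=20=t.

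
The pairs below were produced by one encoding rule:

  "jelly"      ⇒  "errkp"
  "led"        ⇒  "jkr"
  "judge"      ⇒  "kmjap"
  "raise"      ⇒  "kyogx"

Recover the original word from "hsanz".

thumb

The output letters match the input read backwards, each shifted +6: jelly reversed is yllej. Two steps: reverse the string, then apply a Caesar shift of +6.
Decoding hsanz: shift back: h−6=b, s−6=m, a−6=u, n−6=h, z−6=t → bmuht; then reverse → thumb.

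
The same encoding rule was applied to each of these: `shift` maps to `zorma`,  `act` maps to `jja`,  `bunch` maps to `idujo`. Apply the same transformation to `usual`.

The shift depends on letter class: consonant s→z is +7, but vowel i→r is +9. Vowels shift forward by 9 and consonants shift forward by 7.
On usual: u(vowel)+9=d, s(cons)+7=z, u(vowel)+9=d, a(vowel)+9=j, l(cons)+7=s.

dzdjs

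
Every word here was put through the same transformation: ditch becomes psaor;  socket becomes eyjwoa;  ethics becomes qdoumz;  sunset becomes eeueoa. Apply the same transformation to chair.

orhub

Shifts by position in ditch: pos 0: d→p (+12), pos 1: i→s (+10), pos 2: t→a (+7), pos 3: c→o (+12), pos 4: h→r (+10) — repeating every 3. The shifts repeat in a cycle of length 3: positions 0,1,… shift by +12, +10, +7, then the pattern repeats.
For chair: c+12=o, h+10=r, a+7=h, i+12=u, r+10=b.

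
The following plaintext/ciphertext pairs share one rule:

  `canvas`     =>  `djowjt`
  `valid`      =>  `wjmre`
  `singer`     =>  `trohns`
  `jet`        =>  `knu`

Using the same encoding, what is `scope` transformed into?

tdxqn

The shift depends on letter class: consonant c→d is +1, but vowel a→j is +9. Vowels shift forward by 9 and consonants shift forward by 1.
On scope: s(cons)+1=t, c(cons)+1=d, o(vowel)+9=x, p(cons)+1=q, e(vowel)+9=n.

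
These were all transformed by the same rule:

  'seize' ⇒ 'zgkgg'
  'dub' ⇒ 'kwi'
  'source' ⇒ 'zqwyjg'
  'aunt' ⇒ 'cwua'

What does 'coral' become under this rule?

jqycs

The rule splits by letter class: vowels +2, consonants +7.
On coral: c(cons)+7=j, o(vowel)+2=q, r(cons)+7=y, a(vowel)+2=c, l(cons)+7=s.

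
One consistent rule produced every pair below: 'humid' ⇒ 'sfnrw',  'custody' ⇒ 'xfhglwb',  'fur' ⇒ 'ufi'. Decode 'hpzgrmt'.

Each pair mirrors across the alphabet (h↔s, u↔f, m↔n): positions sum to 25. Each letter is replaced by its mirror in the alphabet: a↔z, b↔y, c↔x, and so on (the Atbash cipher).
Undoing it on hpzgrmt: h↔s, p↔k, z↔a, g↔t, r↔i, m↔n, t↔g.

skating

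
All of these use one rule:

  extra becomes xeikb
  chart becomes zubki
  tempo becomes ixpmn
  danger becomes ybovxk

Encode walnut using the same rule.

fbqohi

e(4)→x(23) and x(23)→e(4) fit y≡25x+1 (mod 26); the inverse of 25 mod 26 is 25. This is an affine cipher: with a=0,…,z=25, each position x becomes (25x+1) mod 26.
For walnut: w(22)→25·22+1≡5=f; a(0)→25·0+1≡1=b; l(11)→25·11+1≡16=q; n(13)→25·13+1≡14=o; u(20)→25·20+1≡7=h; t(19)→25·19+1≡8=i (all mod 26).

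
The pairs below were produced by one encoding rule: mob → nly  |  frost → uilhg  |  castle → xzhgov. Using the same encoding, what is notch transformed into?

This is the alphabet-reversal cipher (Atbash): a becomes z, b becomes y, etc.
Applying it to notch: n↔m, o↔l, t↔g, c↔x, h↔s.

mlgxs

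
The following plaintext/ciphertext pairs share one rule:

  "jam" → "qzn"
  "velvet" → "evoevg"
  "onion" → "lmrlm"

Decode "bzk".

Each pair mirrors across the alphabet (j↔q, a↔z, m↔n): positions sum to 25. Letters are reflected about the middle of the alphabet (position → 25−position): Atbash.
Undoing it on bzk: b↔y, z↔a, k↔p.

yap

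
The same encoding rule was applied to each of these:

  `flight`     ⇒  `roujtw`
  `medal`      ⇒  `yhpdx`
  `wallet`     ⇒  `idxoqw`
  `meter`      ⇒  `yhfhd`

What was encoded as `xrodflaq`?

Shifts by position in flight: pos 0: f→r (+12), pos 1: l→o (+3), pos 2: i→u (+12), pos 3: g→j (+3) — repeating every 2. A repeating key of period 2 is used — shifts +12, +3 over and over.
Decoding xrodflaq: x−12=l, r−3=o, o−12=c, d−3=a, f−12=t, l−3=i, a−12=o, q−3=n.

location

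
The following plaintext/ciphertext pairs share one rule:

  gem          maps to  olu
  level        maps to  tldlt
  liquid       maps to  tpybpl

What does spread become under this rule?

The shift depends on letter class: consonant g→o is +8, but vowel e→l is +7. Two shifts are in play — +7 for a/e/i/o/u, +8 for every other letter.
Applying it to spread: s(cons)+8=a, p(cons)+8=x, r(cons)+8=z, e(vowel)+7=l, a(vowel)+7=h, d(cons)+8=l.

axzlhl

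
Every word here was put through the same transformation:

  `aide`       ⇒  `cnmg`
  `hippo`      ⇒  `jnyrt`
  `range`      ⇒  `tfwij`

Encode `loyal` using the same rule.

nthcq

Shifts by position in aide: pos 0: a→c (+2), pos 1: i→n (+5), pos 2: d→m (+9), pos 3: e→g (+2) — repeating every 3. A repeating key of period 3 is used — shifts +2, +5, +9 over and over.
On loyal: l+2=n, o+5=t, y+9=h, a+2=c, l+5=q.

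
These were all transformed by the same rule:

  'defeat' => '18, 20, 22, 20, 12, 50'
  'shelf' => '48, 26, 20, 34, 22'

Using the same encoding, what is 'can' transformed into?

16, 12, 38

d(#4)→18 and e(#5)→20: differences scale by 2, so n = 2·pos + 10. Each letter becomes 2×(its alphabet position, a=1..z=26) + 10.
Applying it to can: c=3→16, a=1→12, n=14→38.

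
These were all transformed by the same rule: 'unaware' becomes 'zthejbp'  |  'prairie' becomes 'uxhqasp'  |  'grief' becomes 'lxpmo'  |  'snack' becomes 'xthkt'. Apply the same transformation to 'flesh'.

In unaware: u→z is +5, n→t is +6, a→h is +7, w→e is +8 — the shift increases by 1 each position. The shift increases by 1 at each position, starting from +5: 5, 6, 7, ….
On flesh: f+5=k, l+6=r, e+7=l, s+8=a, h+9=q.

krlaq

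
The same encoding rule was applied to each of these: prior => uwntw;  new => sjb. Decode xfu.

sap

Compare letters: p→u is +5, r→w is +5, i→n is +5 — a constant shift. This is a Caesar cipher with shift 5.
Undoing it on xfu: x−5=s, f−5=a, u−5=p.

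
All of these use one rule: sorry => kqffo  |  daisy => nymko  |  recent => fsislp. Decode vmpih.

s(18)→k(10) and o(14)→q(16) fit y≡5x+24 (mod 26); the inverse of 5 mod 26 is 21. This is an affine cipher: with a=0,…,z=25, each position x becomes (5x+24) mod 26.
Reversing it on vmpih: v(21)→21·(21−24)≡15=p; m(12)→21·(12−24)≡8=i; p(15)→21·(15−24)≡19=t; i(8)→21·(8−24)≡2=c; h(7)→21·(7−24)≡7=h (all mod 26).

pitch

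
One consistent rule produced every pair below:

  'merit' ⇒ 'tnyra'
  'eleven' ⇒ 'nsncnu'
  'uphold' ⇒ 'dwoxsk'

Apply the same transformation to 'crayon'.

The rule splits by letter class: vowels +9, consonants +7.
For crayon: c(cons)+7=j, r(cons)+7=y, a(vowel)+9=j, y(cons)+7=f, o(vowel)+9=x, n(cons)+7=u.

jyjfxu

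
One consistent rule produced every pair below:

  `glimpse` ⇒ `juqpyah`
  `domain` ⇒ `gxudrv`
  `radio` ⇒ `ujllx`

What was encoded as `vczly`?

Shifts by position in glimpse: pos 0: g→j (+3), pos 1: l→u (+9), pos 2: i→q (+8), pos 3: m→p (+3), pos 4: p→y (+9), pos 5: s→a (+8) — repeating every 3. A repeating key of period 3 is used — shifts +3, +9, +8 over and over.
Reversing it on vczly: v−3=s, c−9=t, z−8=r, l−3=i, y−9=p.

strip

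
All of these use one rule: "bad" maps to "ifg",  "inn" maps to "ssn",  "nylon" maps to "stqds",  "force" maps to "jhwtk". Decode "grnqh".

climb

The output letters match the input read backwards, each shifted +5: bad reversed is dab. Read the word backwards and shift each letter +5.
Decoding grnqh: shift back: g−5=b, r−5=m, n−5=i, q−5=l, h−5=c → bmilc; then reverse → climb.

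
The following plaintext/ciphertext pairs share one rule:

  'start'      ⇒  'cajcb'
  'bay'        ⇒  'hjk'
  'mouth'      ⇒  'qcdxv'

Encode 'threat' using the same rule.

The output letters match the input read backwards, each shifted +9: start reversed is trats. Two steps: reverse the string, then apply a Caesar shift of +9.
Applying it to threat: reverse → taerht; then shift: t+9=c, a+9=j, e+9=n, r+9=a, h+9=q, t+9=c.

cjnaqc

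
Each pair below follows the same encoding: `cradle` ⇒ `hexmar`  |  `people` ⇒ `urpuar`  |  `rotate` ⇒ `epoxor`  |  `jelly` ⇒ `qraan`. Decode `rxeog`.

c(2)→h(7) and r(17)→e(4) fit y≡5x+23 (mod 26); the inverse of 5 mod 26 is 21. This is an affine cipher: with a=0,…,z=25, each position x becomes (5x+23) mod 26.
Decoding rxeog: r(17)→21·(17−23)≡4=e; x(23)→21·(23−23)≡0=a; e(4)→21·(4−23)≡17=r; o(14)→21·(14−23)≡19=t; g(6)→21·(6−23)≡7=h (all mod 26).

earth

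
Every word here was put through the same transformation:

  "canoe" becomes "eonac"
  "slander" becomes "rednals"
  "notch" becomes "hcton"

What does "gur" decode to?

rug

The output letters match the input read backwards: canoe reversed is eonac. It's just the letters in reverse order.
Undoing it on gur: then reverse → rug.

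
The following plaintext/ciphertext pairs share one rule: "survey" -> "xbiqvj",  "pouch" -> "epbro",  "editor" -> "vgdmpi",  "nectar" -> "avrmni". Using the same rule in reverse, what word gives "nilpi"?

armor

This is an affine cipher: with a=0,…,z=25, each position x becomes (15x+13) mod 26.
Reversing it on nilpi: n(13)→7·(13−13)≡0=a; i(8)→7·(8−13)≡17=r; l(11)→7·(11−13)≡12=m; p(15)→7·(15−13)≡14=o; i(8)→7·(8−13)≡17=r (all mod 26).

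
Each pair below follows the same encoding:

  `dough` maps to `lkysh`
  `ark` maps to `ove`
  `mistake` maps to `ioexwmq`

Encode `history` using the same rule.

The output letters match the input read backwards, each shifted +4: dough reversed is hguod. Two steps: reverse the string, then apply a Caesar shift of +4.
On history: reverse → yrotsih; then shift: y+4=c, r+4=v, o+4=s, t+4=x, s+4=w, i+4=m, h+4=l.

cvsxwml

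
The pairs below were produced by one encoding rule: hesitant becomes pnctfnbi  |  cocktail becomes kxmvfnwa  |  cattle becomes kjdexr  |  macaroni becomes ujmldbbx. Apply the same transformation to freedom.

naoppba

In hesitant: h→p is +8, e→n is +9, s→c is +10, i→t is +11 — the shift increases by 1 each position. Letter i (0-indexed) is shifted by i+8, so successive shifts are 8, 9, 10, ….
Applying it to freedom: f+8=n, r+9=a, e+10=o, e+11=p, d+12=p, o+13=b, m+14=a.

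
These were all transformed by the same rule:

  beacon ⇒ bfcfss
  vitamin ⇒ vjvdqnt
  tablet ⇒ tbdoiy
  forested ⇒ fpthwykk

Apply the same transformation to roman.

rpodr

In beacon: b→b is +0, e→f is +1, a→c is +2, c→f is +3 — the shift increases by 1 each position. Each letter shifts forward by its position index (0, 1, 2, …) — the shift grows by one for each successive letter.
Applying it to roman: r+0=r, o+1=p, m+2=o, a+3=d, n+4=r.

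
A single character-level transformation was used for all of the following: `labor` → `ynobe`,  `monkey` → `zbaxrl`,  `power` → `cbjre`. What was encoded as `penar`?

Every letter moves 13 places later in the alphabet, wrapping around z→a.
Undoing it on penar: p−13=c, e−13=r, n−13=a, a−13=n, r−13=e.

crane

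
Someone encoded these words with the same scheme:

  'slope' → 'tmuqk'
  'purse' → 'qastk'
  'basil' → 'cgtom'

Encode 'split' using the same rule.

Two shifts are in play — +6 for a/e/i/o/u, +1 for every other letter.
On split: s(cons)+1=t, p(cons)+1=q, l(cons)+1=m, i(vowel)+6=o, t(cons)+1=u.

tqmou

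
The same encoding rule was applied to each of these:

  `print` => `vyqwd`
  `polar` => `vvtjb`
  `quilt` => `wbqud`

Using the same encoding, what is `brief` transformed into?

hyqnp

In print: p→v is +6, r→y is +7, i→q is +8, n→w is +9 — the shift increases by 1 each position. Each letter shifts forward by (position + 6), i.e. 6, 7, 8, … — the shift grows by one for each successive letter.
On brief: b+6=h, r+7=y, i+8=q, e+9=n, f+10=p.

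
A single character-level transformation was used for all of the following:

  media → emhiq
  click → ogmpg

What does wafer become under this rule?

The output letters match the input read backwards, each shifted +4: media reversed is aidem. The word is reversed, then every letter is shifted forward by 4.
Applying it to wafer: reverse → refaw; then shift: r+4=v, e+4=i, f+4=j, a+4=e, w+4=a.

vijea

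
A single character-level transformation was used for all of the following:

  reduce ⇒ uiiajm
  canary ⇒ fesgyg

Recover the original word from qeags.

In reduce: r→u is +3, e→i is +4, d→i is +5, u→a is +6 — the shift increases by 1 each position. Each letter shifts forward by (position + 3), i.e. 3, 4, 5, … — the shift grows by one for each successive letter.
Reversing it on qeags: q−3=n, e−4=a, a−5=v, g−6=a, s−7=l.

naval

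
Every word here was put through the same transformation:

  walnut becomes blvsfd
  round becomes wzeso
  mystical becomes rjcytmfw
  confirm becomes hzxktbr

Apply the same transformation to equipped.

Shifts by position in walnut: pos 0: w→b (+5), pos 1: a→l (+11), pos 2: l→v (+10), pos 3: n→s (+5), pos 4: u→f (+11), pos 5: t→d (+10) — repeating every 3. It's a Vigenère-style cipher with numeric key [5,11,10]: position i shifts by key[i mod 3].
Applying it to equipped: e+5=j, q+11=b, u+10=e, i+5=n, p+11=a, p+10=z, e+5=j, d+11=o.

jbenazjo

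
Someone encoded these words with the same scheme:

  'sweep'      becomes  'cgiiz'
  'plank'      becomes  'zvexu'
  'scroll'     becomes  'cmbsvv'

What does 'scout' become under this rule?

The shift depends on letter class: consonant s→c is +10, but vowel e→i is +4. Two shifts are in play — +4 for a/e/i/o/u, +10 for every other letter.
On scout: s(cons)+10=c, c(cons)+10=m, o(vowel)+4=s, u(vowel)+4=y, t(cons)+10=d.

cmsyd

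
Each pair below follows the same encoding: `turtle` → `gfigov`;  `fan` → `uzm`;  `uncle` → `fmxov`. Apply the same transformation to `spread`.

Each pair mirrors across the alphabet (t↔g, u↔f, r↔i): positions sum to 25. Each letter is replaced by its mirror in the alphabet: a↔z, b↔y, c↔x, and so on (the Atbash cipher).
On spread: s↔h, p↔k, r↔i, e↔v, a↔z, d↔w.

hkivzw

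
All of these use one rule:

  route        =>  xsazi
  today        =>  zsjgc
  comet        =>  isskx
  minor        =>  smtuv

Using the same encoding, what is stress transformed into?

Shifts by position in route: pos 0: r→x (+6), pos 1: o→s (+4), pos 2: u→a (+6), pos 3: t→z (+6), pos 4: e→i (+4) — repeating every 3. The shifts repeat in a cycle of length 3: positions 0,1,… shift by +6, +4, +6, then the pattern repeats.
For stress: s+6=y, t+4=x, r+6=x, e+6=k, s+4=w, s+6=y.

yxxkwy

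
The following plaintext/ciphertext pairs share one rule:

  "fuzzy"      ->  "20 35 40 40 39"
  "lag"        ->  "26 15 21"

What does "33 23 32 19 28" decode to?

siren

f is letter #6 and maps to 20: an offset of 14. The number is (letter's place in the alphabet, a=1) + 14.
Reversing it on 33 23 32 19 28: 33→(33−14)÷1=19=s, 23→(23−14)÷1=9=i, 32→(32−14)÷1=18=r, 19→(19−14)÷1=5=e, 28→(28−14)÷1=14=n.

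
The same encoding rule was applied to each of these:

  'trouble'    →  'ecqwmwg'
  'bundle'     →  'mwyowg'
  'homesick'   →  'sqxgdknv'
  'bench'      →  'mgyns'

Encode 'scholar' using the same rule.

dnsqwcc

Two shifts are in play — +2 for a/e/i/o/u, +11 for every other letter.
For scholar: s(cons)+11=d, c(cons)+11=n, h(cons)+11=s, o(vowel)+2=q, l(cons)+11=w, a(vowel)+2=c, r(cons)+11=c.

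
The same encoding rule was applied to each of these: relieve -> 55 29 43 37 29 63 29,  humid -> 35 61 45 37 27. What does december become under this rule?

27 29 25 29 45 23 29 55

r(#18)→55 and e(#5)→29: differences scale by 2, so n = 2·pos + 19. With a=1..z=26, the number is 2·pos + 19.
On december: d=4→27, e=5→29, c=3→25, e=5→29, m=13→45, b=2→23, e=5→29, r=18→55.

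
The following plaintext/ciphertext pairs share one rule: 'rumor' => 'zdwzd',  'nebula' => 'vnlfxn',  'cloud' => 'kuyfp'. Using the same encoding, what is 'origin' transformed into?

wasrua

In rumor: r→z is +8, u→d is +9, m→w is +10, o→z is +11 — the shift increases by 1 each position. The shift increases by 1 at each position, starting from +8: 8, 9, 10, ….
For origin: o+8=w, r+9=a, i+10=s, g+11=r, i+12=u, n+13=a.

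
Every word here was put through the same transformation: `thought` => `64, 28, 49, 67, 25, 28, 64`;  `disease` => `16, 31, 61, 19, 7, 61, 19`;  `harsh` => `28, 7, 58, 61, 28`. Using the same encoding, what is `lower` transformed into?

40, 49, 73, 19, 58

The formula is n = 3×(alphabet index, a=1) + 4.
Applying it to lower: l=12→40, o=15→49, w=23→73, e=5→19, r=18→58.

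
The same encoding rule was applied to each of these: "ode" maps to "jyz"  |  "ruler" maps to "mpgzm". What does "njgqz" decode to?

Compare letters: o→j is +21, d→y is +21, e→z is +21 — a constant shift. It's a constant shift of +21 (ROT21).
Reversing it on njgqz: n−21=s, j−21=o, g−21=l, q−21=v, z−21=e.

solve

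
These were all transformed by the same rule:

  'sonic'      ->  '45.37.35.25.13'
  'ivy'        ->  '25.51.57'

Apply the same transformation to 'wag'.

s(#19)→45 and o(#15)→37: differences scale by 2, so n = 2·pos + 7. The formula is n = 2×(alphabet index, a=1) + 7.
For wag: w=23→53, a=1→9, g=7→21.

53.9.21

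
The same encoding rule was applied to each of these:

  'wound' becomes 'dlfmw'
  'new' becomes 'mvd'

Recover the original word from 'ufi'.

Each pair mirrors across the alphabet (w↔d, o↔l, u↔f): positions sum to 25. Each letter is replaced by its mirror in the alphabet: a↔z, b↔y, c↔x, and so on (the Atbash cipher).
Reversing it on ufi: u↔f, f↔u, i↔r.

fur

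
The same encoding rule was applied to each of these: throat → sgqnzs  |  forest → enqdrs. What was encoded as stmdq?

Compare letters: t→s is +25, h→g is +25, r→q is +25 — a constant shift. Every letter moves 25 places later in the alphabet, wrapping around z→a.
Undoing it on stmdq: s−25=t, t−25=u, m−25=n, d−25=e, q−25=r.

tuner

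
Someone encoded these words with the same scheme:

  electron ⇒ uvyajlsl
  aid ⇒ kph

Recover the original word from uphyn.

Two steps: reverse the string, then apply a Caesar shift of +7.
Decoding uphyn: shift back: u−7=n, p−7=i, h−7=a, y−7=r, n−7=g → niarg; then reverse → grain.

grain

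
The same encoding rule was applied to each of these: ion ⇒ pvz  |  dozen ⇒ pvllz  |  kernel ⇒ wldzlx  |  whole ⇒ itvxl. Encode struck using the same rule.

efdbow

Two shifts are in play — +7 for a/e/i/o/u, +12 for every other letter.
For struck: s(cons)+12=e, t(cons)+12=f, r(cons)+12=d, u(vowel)+7=b, c(cons)+12=o, k(cons)+12=w.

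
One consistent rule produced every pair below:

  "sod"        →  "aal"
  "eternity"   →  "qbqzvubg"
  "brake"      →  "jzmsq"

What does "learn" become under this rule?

tqmzv

The shift depends on letter class: consonant s→a is +8, but vowel o→a is +12. Two shifts are in play — +12 for a/e/i/o/u, +8 for every other letter.
Applying it to learn: l(cons)+8=t, e(vowel)+12=q, a(vowel)+12=m, r(cons)+8=z, n(cons)+8=v.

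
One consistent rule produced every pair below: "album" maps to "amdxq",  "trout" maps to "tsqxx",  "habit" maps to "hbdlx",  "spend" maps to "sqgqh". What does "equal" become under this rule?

In album: a→a is +0, l→m is +1, b→d is +2, u→x is +3 — the shift increases by 1 each position. The shift increases by 1 at each position, starting from +0: 0, 1, 2, ….
On equal: e+0=e, q+1=r, u+2=w, a+3=d, l+4=p.

erwdp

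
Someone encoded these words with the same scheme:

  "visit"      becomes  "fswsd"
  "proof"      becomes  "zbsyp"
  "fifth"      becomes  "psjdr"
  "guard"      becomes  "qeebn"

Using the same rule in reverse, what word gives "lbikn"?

bread

The shifts repeat in a cycle of length 3: positions 0,1,… shift by +10, +10, +4, then the pattern repeats.
Reversing it on lbikn: l−10=b, b−10=r, i−4=e, k−10=a, n−10=d.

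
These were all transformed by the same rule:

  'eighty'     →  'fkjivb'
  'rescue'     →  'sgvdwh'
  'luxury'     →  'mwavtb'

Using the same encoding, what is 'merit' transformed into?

Shifts by position in eighty: pos 0: e→f (+1), pos 1: i→k (+2), pos 2: g→j (+3), pos 3: h→i (+1), pos 4: t→v (+2), pos 5: y→b (+3) — repeating every 3. The shifts repeat in a cycle of length 3: positions 0,1,… shift by +1, +2, +3, then the pattern repeats.
On merit: m+1=n, e+2=g, r+3=u, i+1=j, t+2=v.

ngujv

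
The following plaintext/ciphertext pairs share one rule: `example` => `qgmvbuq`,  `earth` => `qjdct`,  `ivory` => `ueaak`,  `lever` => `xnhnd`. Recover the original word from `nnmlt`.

beach

Shifts by position in example: pos 0: e→q (+12), pos 1: x→g (+9), pos 2: a→m (+12), pos 3: m→v (+9) — repeating every 2. It's a Vigenère-style cipher with numeric key [12,9]: position i shifts by key[i mod 2].
Undoing it on nnmlt: n−12=b, n−9=e, m−12=a, l−9=c, t−12=h.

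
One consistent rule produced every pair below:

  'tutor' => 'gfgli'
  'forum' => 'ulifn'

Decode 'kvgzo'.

petal

Each letter is replaced by its mirror in the alphabet: a↔z, b↔y, c↔x, and so on (the Atbash cipher).
Decoding kvgzo: k↔p, v↔e, g↔t, z↔a, o↔l.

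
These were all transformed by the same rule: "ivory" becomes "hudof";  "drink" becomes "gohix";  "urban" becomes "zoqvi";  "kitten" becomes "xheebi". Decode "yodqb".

i(8)→h(7) and v(21)→u(20) fit y≡21x+21 (mod 26); the inverse of 21 mod 26 is 5. Treating letters as 0–25, the rule is x ↦ 21x + 21 (mod 26).
Undoing it on yodqb: y(24)→5·(24−21)≡15=p; o(14)→5·(14−21)≡17=r; d(3)→5·(3−21)≡14=o; q(16)→5·(16−21)≡1=b; b(1)→5·(1−21)≡4=e (all mod 26).

probe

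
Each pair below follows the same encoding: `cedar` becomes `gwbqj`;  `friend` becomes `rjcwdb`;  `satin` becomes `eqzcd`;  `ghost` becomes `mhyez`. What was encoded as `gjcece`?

crisis

c(2)→g(6) and e(4)→w(22) fit y≡21x+16 (mod 26); the inverse of 21 mod 26 is 5. Treating letters as 0–25, the rule is x ↦ 21x + 16 (mod 26).
Decoding gjcece: g(6)→5·(6−16)≡2=c; j(9)→5·(9−16)≡17=r; c(2)→5·(2−16)≡8=i; e(4)→5·(4−16)≡18=s; c(2)→5·(2−16)≡8=i; e(4)→5·(4−16)≡18=s (all mod 26).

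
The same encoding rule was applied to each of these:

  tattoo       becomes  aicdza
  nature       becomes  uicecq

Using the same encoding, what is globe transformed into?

The shift increases by 1 at each position, starting from +7: 7, 8, 9, ….
On globe: g+7=n, l+8=t, o+9=x, b+10=l, e+11=p.

ntxlp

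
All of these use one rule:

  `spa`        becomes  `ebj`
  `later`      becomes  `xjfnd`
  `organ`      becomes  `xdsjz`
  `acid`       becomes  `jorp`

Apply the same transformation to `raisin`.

djrerz

The shift depends on letter class: consonant s→e is +12, but vowel a→j is +9. Two shifts are in play — +9 for a/e/i/o/u, +12 for every other letter.
On raisin: r(cons)+12=d, a(vowel)+9=j, i(vowel)+9=r, s(cons)+12=e, i(vowel)+9=r, n(cons)+12=z.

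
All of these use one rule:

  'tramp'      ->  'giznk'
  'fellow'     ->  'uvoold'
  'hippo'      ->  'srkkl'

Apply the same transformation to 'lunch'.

Each pair mirrors across the alphabet (t↔g, r↔i, a↔z): positions sum to 25. This is the alphabet-reversal cipher (Atbash): a becomes z, b becomes y, etc.
Applying it to lunch: l↔o, u↔f, n↔m, c↔x, h↔s.

ofmxs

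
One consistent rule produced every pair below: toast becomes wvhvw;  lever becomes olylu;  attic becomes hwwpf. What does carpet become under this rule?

The shift depends on letter class: consonant t→w is +3, but vowel o→v is +7. The rule splits by letter class: vowels +7, consonants +3.
Applying it to carpet: c(cons)+3=f, a(vowel)+7=h, r(cons)+3=u, p(cons)+3=s, e(vowel)+7=l, t(cons)+3=w.

fhuslw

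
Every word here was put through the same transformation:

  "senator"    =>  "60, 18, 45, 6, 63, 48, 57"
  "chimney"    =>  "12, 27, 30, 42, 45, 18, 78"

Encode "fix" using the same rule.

21, 30, 75

The formula is n = 3×(alphabet index, a=1) + 3.
For fix: f=6→21, i=9→30, x=24→75.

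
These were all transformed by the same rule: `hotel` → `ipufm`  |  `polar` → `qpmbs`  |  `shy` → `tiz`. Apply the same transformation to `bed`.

cfe

Compare letters: h→i is +1, o→p is +1, t→u is +1 — a constant shift. Every letter moves 1 place later in the alphabet, wrapping around z→a.
On bed: b+1=c, e+1=f, d+1=e.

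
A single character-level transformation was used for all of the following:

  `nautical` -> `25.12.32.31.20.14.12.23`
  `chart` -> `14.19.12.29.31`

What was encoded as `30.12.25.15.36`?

sandy

n is letter #14 and maps to 25: an offset of 11. Letters become their 1-based position plus 11 (so a→12, b→13, …).
Decoding 30.12.25.15.36: 30→(30−11)÷1=19=s, 12→(12−11)÷1=1=a, 25→(25−11)÷1=14=n, 15→(15−11)÷1=4=d, 36→(36−11)÷1=25=y.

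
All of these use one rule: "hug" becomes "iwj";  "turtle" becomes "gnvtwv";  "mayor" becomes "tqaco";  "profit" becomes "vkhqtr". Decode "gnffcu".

Two steps: reverse the string, then apply a Caesar shift of +2.
Undoing it on gnffcu: shift back: g−2=e, n−2=l, f−2=d, f−2=d, c−2=a, u−2=s → elddas; then reverse → saddle.

saddle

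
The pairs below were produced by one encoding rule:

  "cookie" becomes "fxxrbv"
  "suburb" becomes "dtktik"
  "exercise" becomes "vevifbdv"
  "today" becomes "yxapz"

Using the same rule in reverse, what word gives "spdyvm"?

pastel

c(2)→f(5) and o(14)→x(23) fit y≡21x+15 (mod 26); the inverse of 21 mod 26 is 5. Treating letters as 0–25, the rule is x ↦ 21x + 15 (mod 26).
Reversing it on spdyvm: s(18)→5·(18−15)≡15=p; p(15)→5·(15−15)≡0=a; d(3)→5·(3−15)≡18=s; y(24)→5·(24−15)≡19=t; v(21)→5·(21−15)≡4=e; m(12)→5·(12−15)≡11=l (all mod 26).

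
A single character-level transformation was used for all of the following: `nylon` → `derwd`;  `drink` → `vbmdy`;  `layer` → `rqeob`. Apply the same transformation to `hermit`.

n(13)→d(3) and y(24)→e(4) fit y≡19x+16 (mod 26); the inverse of 19 mod 26 is 11. Each letter's alphabet position (a=0..z=25) is mapped through 19·x+16 mod 26 — an affine cipher.
Applying it to hermit: h(7)→19·7+16≡19=t; e(4)→19·4+16≡14=o; r(17)→19·17+16≡1=b; m(12)→19·12+16≡10=k; i(8)→19·8+16≡12=m; t(19)→19·19+16≡13=n (all mod 26).

tobkmn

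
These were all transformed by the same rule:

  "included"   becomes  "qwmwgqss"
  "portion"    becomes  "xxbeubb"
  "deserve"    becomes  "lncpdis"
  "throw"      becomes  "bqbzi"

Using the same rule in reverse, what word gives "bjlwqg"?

tablet

In included: i→q is +8, n→w is +9, c→m is +10, l→w is +11 — the shift increases by 1 each position. The shift increases by 1 at each position, starting from +8: 8, 9, 10, ….
Undoing it on bjlwqg: b−8=t, j−9=a, l−10=b, w−11=l, q−12=e, g−13=t.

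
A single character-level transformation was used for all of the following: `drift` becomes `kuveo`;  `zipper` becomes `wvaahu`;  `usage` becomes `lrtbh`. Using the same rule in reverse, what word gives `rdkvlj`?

sodium

d(3)→k(10) and r(17)→u(20) fit y≡23x+19 (mod 26); the inverse of 23 mod 26 is 17. Treating letters as 0–25, the rule is x ↦ 23x + 19 (mod 26).
Reversing it on rdkvlj: r(17)→17·(17−19)≡18=s; d(3)→17·(3−19)≡14=o; k(10)→17·(10−19)≡3=d; v(21)→17·(21−19)≡8=i; l(11)→17·(11−19)≡20=u; j(9)→17·(9−19)≡12=m (all mod 26).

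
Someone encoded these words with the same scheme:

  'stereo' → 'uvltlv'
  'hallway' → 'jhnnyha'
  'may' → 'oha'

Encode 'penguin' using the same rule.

The shift depends on letter class: consonant s→u is +2, but vowel e→l is +7. Two shifts are in play — +7 for a/e/i/o/u, +2 for every other letter.
Applying it to penguin: p(cons)+2=r, e(vowel)+7=l, n(cons)+2=p, g(cons)+2=i, u(vowel)+7=b, i(vowel)+7=p, n(cons)+2=p.

rlpibpp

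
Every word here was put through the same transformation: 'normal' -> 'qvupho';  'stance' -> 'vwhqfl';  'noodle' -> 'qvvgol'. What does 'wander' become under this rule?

zhqglu

The shift depends on letter class: consonant n→q is +3, but vowel o→v is +7. Vowels shift forward by 7 and consonants shift forward by 3.
On wander: w(cons)+3=z, a(vowel)+7=h, n(cons)+3=q, d(cons)+3=g, e(vowel)+7=l, r(cons)+3=u.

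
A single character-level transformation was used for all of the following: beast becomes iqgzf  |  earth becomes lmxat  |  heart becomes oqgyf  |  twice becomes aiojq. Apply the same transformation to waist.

Shifts by position in beast: pos 0: b→i (+7), pos 1: e→q (+12), pos 2: a→g (+6), pos 3: s→z (+7), pos 4: t→f (+12) — repeating every 3. The shifts repeat in a cycle of length 3: positions 0,1,… shift by +7, +12, +6, then the pattern repeats.
On waist: w+7=d, a+12=m, i+6=o, s+7=z, t+12=f.

dmozf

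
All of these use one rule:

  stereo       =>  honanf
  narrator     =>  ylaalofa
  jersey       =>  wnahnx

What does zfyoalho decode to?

s(18)→h(7) and t(19)→o(14) fit y≡7x+11 (mod 26); the inverse of 7 mod 26 is 15. Each letter's alphabet position (a=0..z=25) is mapped through 7·x+11 mod 26 — an affine cipher.
Decoding zfyoalho: z(25)→15·(25−11)≡2=c; f(5)→15·(5−11)≡14=o; y(24)→15·(24−11)≡13=n; o(14)→15·(14−11)≡19=t; a(0)→15·(0−11)≡17=r; l(11)→15·(11−11)≡0=a; h(7)→15·(7−11)≡18=s; o(14)→15·(14−11)≡19=t (all mod 26).

contrast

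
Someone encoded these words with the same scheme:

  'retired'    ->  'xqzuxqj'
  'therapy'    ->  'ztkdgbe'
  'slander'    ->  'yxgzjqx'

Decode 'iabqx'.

cover

It's a Vigenère-style cipher with numeric key [6,12]: position i shifts by key[i mod 2].
Undoing it on iabqx: i−6=c, a−12=o, b−6=v, q−12=e, x−6=r.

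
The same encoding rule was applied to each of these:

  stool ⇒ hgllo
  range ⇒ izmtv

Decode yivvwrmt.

breeding

Each letter is replaced by its mirror in the alphabet: a↔z, b↔y, c↔x, and so on (the Atbash cipher).
Decoding yivvwrmt: y↔b, i↔r, v↔e, v↔e, w↔d, r↔i, m↔n, t↔g.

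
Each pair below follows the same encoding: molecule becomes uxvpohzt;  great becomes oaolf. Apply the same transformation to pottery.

Letter i (0-indexed) is shifted by i+8, so successive shifts are 8, 9, 10, ….
Applying it to pottery: p+8=x, o+9=x, t+10=d, t+11=e, e+12=q, r+13=e, y+14=m.

xxdeqem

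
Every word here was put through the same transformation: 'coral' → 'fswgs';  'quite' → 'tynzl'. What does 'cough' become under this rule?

In coral: c→f is +3, o→s is +4, r→w is +5, a→g is +6 — the shift increases by 1 each position. Each letter shifts forward by (position + 3), i.e. 3, 4, 5, … — the shift grows by one for each successive letter.
For cough: c+3=f, o+4=s, u+5=z, g+6=m, h+7=o.

fszmo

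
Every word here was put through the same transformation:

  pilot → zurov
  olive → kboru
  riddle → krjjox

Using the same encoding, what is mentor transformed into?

xuztks

The output letters match the input read backwards, each shifted +6: pilot reversed is tolip. Read the word backwards and shift each letter +6.
On mentor: reverse → rotnem; then shift: r+6=x, o+6=u, t+6=z, n+6=t, e+6=k, m+6=s.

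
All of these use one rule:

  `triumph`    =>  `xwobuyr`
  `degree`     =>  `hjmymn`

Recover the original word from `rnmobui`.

In triumph: t→x is +4, r→w is +5, i→o is +6, u→b is +7 — the shift increases by 1 each position. Letter i (0-indexed) is shifted by i+4, so successive shifts are 4, 5, 6, ….
Decoding rnmobui: r−4=n, n−5=i, m−6=g, o−7=h, b−8=t, u−9=l, i−10=y.

nightly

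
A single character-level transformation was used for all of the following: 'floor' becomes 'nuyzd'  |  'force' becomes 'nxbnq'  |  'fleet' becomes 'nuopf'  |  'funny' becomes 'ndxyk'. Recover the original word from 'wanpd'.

Letter i (0-indexed) is shifted by i+8, so successive shifts are 8, 9, 10, ….
Undoing it on wanpd: w−8=o, a−9=r, n−10=d, p−11=e, d−12=r.

order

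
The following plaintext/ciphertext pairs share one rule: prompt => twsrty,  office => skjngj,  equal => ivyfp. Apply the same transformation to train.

xwenr

Shifts by position in prompt: pos 0: p→t (+4), pos 1: r→w (+5), pos 2: o→s (+4), pos 3: m→r (+5) — repeating every 2. It's a Vigenère-style cipher with numeric key [4,5]: position i shifts by key[i mod 2].
Applying it to train: t+4=x, r+5=w, a+4=e, i+5=n, n+4=r.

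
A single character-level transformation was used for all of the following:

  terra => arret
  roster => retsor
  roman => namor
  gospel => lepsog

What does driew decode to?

weird

The output letters match the input read backwards: terra reversed is arret. The word is simply reversed.
Undoing it on driew: then reverse → weird.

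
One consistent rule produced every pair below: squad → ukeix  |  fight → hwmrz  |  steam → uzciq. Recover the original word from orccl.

wheel

This is an affine cipher: with a=0,…,z=25, each position x becomes (5x+8) mod 26.
Undoing it on orccl: o(14)→21·(14−8)≡22=w; r(17)→21·(17−8)≡7=h; c(2)→21·(2−8)≡4=e; c(2)→21·(2−8)≡4=e; l(11)→21·(11−8)≡11=l (all mod 26).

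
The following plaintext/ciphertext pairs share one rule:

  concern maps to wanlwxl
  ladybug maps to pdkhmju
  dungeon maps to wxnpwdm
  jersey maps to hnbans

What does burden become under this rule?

wnmadk

The output letters match the input read backwards, each shifted +9: concern reversed is nrecnoc. The word is reversed, then every letter is shifted forward by 9.
For burden: reverse → nedrub; then shift: n+9=w, e+9=n, d+9=m, r+9=a, u+9=d, b+9=k.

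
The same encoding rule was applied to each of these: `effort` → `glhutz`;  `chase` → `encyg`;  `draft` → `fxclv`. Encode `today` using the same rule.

vufga

The shifts repeat in a cycle of length 2: positions 0,1,… shift by +2, +6, then the pattern repeats.
For today: t+2=v, o+6=u, d+2=f, a+6=g, y+2=a.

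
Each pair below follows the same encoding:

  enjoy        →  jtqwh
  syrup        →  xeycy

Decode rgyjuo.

Letter i (0-indexed) is shifted by i+5, so successive shifts are 5, 6, 7, ….
Reversing it on rgyjuo: r−5=m, g−6=a, y−7=r, j−8=b, u−9=l, o−10=e.

marble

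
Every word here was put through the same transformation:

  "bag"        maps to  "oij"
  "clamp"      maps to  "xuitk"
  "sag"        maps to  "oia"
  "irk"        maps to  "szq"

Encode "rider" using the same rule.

zmlqz

The output letters match the input read backwards, each shifted +8: bag reversed is gab. Read the word backwards and shift each letter +8.
On rider: reverse → redir; then shift: r+8=z, e+8=m, d+8=l, i+8=q, r+8=z.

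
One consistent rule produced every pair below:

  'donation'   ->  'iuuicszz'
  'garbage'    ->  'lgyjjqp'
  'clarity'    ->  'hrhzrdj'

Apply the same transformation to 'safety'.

xgmmci

Letter i (0-indexed) is shifted by i+5, so successive shifts are 5, 6, 7, ….
On safety: s+5=x, a+6=g, f+7=m, e+8=m, t+9=c, y+10=i.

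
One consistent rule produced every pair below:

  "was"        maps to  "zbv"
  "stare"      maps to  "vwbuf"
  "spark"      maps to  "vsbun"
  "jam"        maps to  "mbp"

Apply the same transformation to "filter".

ijowfu

The shift depends on letter class: consonant w→z is +3, but vowel a→b is +1. Vowels shift forward by 1 and consonants shift forward by 3.
On filter: f(cons)+3=i, i(vowel)+1=j, l(cons)+3=o, t(cons)+3=w, e(vowel)+1=f, r(cons)+3=u.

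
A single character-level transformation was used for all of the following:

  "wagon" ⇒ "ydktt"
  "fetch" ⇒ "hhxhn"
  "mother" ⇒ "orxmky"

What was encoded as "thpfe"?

relay

In wagon: w→y is +2, a→d is +3, g→k is +4, o→t is +5 — the shift increases by 1 each position. Each letter shifts forward by (position + 2), i.e. 2, 3, 4, … — the shift grows by one for each successive letter.
Undoing it on thpfe: t−2=r, h−3=e, p−4=l, f−5=a, e−6=y.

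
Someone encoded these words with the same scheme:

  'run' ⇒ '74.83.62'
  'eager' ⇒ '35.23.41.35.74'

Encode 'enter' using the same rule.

35.62.80.35.74

Each letter becomes 3×(its alphabet position, a=1..z=26) + 20.
Applying it to enter: e=5→35, n=14→62, t=20→80, e=5→35, r=18→74.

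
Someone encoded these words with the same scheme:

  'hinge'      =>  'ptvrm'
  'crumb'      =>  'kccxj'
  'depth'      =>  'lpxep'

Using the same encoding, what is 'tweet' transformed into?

bhmpb

Shifts by position in hinge: pos 0: h→p (+8), pos 1: i→t (+11), pos 2: n→v (+8), pos 3: g→r (+11) — repeating every 2. It's a Vigenère-style cipher with numeric key [8,11]: position i shifts by key[i mod 2].
For tweet: t+8=b, w+11=h, e+8=m, e+11=p, t+8=b.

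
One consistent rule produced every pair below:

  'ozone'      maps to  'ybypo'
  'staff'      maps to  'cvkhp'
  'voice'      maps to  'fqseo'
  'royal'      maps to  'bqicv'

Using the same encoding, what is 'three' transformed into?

djbgo

Shifts by position in ozone: pos 0: o→y (+10), pos 1: z→b (+2), pos 2: o→y (+10), pos 3: n→p (+2) — repeating every 2. The shifts repeat in a cycle of length 2: positions 0,1,… shift by +10, +2, then the pattern repeats.
On three: t+10=d, h+2=j, r+10=b, e+2=g, e+10=o.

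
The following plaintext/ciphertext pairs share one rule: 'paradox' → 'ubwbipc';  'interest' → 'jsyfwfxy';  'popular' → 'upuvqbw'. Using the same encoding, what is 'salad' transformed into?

The shift depends on letter class: consonant p→u is +5, but vowel a→b is +1. Vowels shift forward by 1 and consonants shift forward by 5.
For salad: s(cons)+5=x, a(vowel)+1=b, l(cons)+5=q, a(vowel)+1=b, d(cons)+5=i.

xbqbi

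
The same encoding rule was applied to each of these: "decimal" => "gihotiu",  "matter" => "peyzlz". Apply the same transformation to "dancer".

In decimal: d→g is +3, e→i is +4, c→h is +5, i→o is +6 — the shift increases by 1 each position. Each letter shifts forward by (position + 3), i.e. 3, 4, 5, … — the shift grows by one for each successive letter.
Applying it to dancer: d+3=g, a+4=e, n+5=s, c+6=i, e+7=l, r+8=z.

gesilz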